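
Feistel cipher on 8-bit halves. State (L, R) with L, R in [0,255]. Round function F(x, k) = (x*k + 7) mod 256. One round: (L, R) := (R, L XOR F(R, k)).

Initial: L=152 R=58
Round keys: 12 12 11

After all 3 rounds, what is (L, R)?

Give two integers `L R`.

Answer: 225 149

Derivation:
Round 1 (k=12): L=58 R=39
Round 2 (k=12): L=39 R=225
Round 3 (k=11): L=225 R=149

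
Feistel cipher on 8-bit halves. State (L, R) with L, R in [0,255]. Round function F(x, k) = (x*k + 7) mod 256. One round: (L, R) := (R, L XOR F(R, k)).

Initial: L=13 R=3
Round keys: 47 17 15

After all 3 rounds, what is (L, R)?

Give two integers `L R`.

Answer: 51 157

Derivation:
Round 1 (k=47): L=3 R=153
Round 2 (k=17): L=153 R=51
Round 3 (k=15): L=51 R=157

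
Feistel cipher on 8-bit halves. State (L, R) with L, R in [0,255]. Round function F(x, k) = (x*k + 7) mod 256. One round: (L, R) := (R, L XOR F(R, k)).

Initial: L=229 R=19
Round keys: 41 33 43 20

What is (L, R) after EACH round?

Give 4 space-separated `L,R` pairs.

Answer: 19,247 247,205 205,129 129,214

Derivation:
Round 1 (k=41): L=19 R=247
Round 2 (k=33): L=247 R=205
Round 3 (k=43): L=205 R=129
Round 4 (k=20): L=129 R=214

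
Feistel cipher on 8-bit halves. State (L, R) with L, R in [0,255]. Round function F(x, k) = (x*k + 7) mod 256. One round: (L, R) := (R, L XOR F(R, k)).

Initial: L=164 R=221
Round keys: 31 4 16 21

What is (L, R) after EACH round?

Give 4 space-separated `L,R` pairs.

Answer: 221,110 110,98 98,73 73,102

Derivation:
Round 1 (k=31): L=221 R=110
Round 2 (k=4): L=110 R=98
Round 3 (k=16): L=98 R=73
Round 4 (k=21): L=73 R=102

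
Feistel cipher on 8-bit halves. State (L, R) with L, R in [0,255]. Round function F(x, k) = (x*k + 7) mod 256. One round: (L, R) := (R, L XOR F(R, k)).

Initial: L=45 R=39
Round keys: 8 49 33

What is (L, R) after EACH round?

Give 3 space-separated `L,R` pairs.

Answer: 39,18 18,94 94,55

Derivation:
Round 1 (k=8): L=39 R=18
Round 2 (k=49): L=18 R=94
Round 3 (k=33): L=94 R=55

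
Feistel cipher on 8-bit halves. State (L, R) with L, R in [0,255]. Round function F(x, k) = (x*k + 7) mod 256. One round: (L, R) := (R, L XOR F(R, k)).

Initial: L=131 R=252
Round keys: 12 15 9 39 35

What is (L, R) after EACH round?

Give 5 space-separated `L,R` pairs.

Answer: 252,84 84,15 15,218 218,50 50,7

Derivation:
Round 1 (k=12): L=252 R=84
Round 2 (k=15): L=84 R=15
Round 3 (k=9): L=15 R=218
Round 4 (k=39): L=218 R=50
Round 5 (k=35): L=50 R=7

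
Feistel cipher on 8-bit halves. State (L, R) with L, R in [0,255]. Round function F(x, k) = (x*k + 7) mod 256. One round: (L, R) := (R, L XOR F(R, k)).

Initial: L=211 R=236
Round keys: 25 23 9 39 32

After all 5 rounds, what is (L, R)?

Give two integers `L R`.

Round 1 (k=25): L=236 R=192
Round 2 (k=23): L=192 R=171
Round 3 (k=9): L=171 R=202
Round 4 (k=39): L=202 R=102
Round 5 (k=32): L=102 R=13

Answer: 102 13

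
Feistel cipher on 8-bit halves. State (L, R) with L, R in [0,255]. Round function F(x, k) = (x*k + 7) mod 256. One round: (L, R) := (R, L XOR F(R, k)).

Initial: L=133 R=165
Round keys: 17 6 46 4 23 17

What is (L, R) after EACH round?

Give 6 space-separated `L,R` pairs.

Answer: 165,121 121,120 120,238 238,199 199,6 6,170

Derivation:
Round 1 (k=17): L=165 R=121
Round 2 (k=6): L=121 R=120
Round 3 (k=46): L=120 R=238
Round 4 (k=4): L=238 R=199
Round 5 (k=23): L=199 R=6
Round 6 (k=17): L=6 R=170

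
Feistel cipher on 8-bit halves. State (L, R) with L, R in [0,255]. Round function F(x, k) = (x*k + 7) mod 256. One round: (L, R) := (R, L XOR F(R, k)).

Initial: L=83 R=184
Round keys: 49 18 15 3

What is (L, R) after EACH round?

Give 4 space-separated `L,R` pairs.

Answer: 184,108 108,39 39,60 60,156

Derivation:
Round 1 (k=49): L=184 R=108
Round 2 (k=18): L=108 R=39
Round 3 (k=15): L=39 R=60
Round 4 (k=3): L=60 R=156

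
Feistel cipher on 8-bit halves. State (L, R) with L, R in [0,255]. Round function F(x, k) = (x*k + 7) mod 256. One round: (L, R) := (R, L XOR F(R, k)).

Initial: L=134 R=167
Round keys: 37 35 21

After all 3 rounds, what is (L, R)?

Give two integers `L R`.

Answer: 44 15

Derivation:
Round 1 (k=37): L=167 R=172
Round 2 (k=35): L=172 R=44
Round 3 (k=21): L=44 R=15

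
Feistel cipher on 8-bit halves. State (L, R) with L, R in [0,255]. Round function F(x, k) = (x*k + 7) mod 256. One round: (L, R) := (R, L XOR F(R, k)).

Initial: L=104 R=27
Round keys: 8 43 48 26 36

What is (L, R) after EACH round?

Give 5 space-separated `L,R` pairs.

Round 1 (k=8): L=27 R=183
Round 2 (k=43): L=183 R=223
Round 3 (k=48): L=223 R=96
Round 4 (k=26): L=96 R=24
Round 5 (k=36): L=24 R=7

Answer: 27,183 183,223 223,96 96,24 24,7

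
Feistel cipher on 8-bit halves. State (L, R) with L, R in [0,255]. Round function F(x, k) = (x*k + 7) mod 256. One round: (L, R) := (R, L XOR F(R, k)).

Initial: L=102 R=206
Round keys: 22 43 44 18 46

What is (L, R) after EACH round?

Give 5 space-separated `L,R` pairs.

Round 1 (k=22): L=206 R=221
Round 2 (k=43): L=221 R=232
Round 3 (k=44): L=232 R=58
Round 4 (k=18): L=58 R=243
Round 5 (k=46): L=243 R=139

Answer: 206,221 221,232 232,58 58,243 243,139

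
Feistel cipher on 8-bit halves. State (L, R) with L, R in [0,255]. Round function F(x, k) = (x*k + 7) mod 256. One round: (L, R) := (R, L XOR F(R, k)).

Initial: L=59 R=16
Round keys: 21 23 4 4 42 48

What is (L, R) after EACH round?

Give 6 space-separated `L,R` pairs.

Round 1 (k=21): L=16 R=108
Round 2 (k=23): L=108 R=171
Round 3 (k=4): L=171 R=223
Round 4 (k=4): L=223 R=40
Round 5 (k=42): L=40 R=72
Round 6 (k=48): L=72 R=175

Answer: 16,108 108,171 171,223 223,40 40,72 72,175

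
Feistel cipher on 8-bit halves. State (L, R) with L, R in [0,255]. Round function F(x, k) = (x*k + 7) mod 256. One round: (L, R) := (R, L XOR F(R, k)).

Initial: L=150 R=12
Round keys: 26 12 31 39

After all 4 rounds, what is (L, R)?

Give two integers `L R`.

Answer: 65 17

Derivation:
Round 1 (k=26): L=12 R=169
Round 2 (k=12): L=169 R=255
Round 3 (k=31): L=255 R=65
Round 4 (k=39): L=65 R=17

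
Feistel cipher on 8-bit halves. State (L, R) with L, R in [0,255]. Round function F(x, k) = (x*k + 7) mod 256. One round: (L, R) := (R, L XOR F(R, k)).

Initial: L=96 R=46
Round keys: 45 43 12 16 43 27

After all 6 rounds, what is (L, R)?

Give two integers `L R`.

Answer: 150 86

Derivation:
Round 1 (k=45): L=46 R=125
Round 2 (k=43): L=125 R=40
Round 3 (k=12): L=40 R=154
Round 4 (k=16): L=154 R=143
Round 5 (k=43): L=143 R=150
Round 6 (k=27): L=150 R=86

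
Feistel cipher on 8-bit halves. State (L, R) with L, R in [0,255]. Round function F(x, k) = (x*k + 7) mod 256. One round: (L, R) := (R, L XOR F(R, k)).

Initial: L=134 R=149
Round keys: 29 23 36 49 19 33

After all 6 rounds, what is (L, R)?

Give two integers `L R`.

Round 1 (k=29): L=149 R=110
Round 2 (k=23): L=110 R=124
Round 3 (k=36): L=124 R=25
Round 4 (k=49): L=25 R=172
Round 5 (k=19): L=172 R=210
Round 6 (k=33): L=210 R=181

Answer: 210 181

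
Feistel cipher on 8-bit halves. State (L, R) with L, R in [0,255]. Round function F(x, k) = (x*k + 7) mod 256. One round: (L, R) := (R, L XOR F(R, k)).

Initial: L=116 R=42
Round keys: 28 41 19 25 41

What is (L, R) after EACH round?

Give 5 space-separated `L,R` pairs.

Round 1 (k=28): L=42 R=235
Round 2 (k=41): L=235 R=128
Round 3 (k=19): L=128 R=108
Round 4 (k=25): L=108 R=19
Round 5 (k=41): L=19 R=126

Answer: 42,235 235,128 128,108 108,19 19,126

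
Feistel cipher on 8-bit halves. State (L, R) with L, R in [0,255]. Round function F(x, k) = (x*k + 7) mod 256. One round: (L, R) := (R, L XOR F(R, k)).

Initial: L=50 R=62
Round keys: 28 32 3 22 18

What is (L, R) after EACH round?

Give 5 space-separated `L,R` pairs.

Round 1 (k=28): L=62 R=253
Round 2 (k=32): L=253 R=153
Round 3 (k=3): L=153 R=47
Round 4 (k=22): L=47 R=136
Round 5 (k=18): L=136 R=184

Answer: 62,253 253,153 153,47 47,136 136,184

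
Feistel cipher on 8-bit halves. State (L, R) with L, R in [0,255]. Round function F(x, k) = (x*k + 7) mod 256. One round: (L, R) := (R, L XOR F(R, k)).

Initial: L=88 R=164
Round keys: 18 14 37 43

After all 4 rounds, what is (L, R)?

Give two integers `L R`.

Round 1 (k=18): L=164 R=215
Round 2 (k=14): L=215 R=109
Round 3 (k=37): L=109 R=31
Round 4 (k=43): L=31 R=81

Answer: 31 81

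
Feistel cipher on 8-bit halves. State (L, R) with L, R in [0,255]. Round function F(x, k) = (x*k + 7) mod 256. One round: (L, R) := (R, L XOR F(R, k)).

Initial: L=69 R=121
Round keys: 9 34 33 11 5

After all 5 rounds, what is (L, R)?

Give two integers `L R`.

Round 1 (k=9): L=121 R=13
Round 2 (k=34): L=13 R=184
Round 3 (k=33): L=184 R=178
Round 4 (k=11): L=178 R=21
Round 5 (k=5): L=21 R=194

Answer: 21 194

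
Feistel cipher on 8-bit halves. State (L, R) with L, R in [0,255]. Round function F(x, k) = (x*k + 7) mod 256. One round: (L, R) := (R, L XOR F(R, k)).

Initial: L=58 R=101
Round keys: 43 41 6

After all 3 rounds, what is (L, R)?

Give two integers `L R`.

Round 1 (k=43): L=101 R=196
Round 2 (k=41): L=196 R=14
Round 3 (k=6): L=14 R=159

Answer: 14 159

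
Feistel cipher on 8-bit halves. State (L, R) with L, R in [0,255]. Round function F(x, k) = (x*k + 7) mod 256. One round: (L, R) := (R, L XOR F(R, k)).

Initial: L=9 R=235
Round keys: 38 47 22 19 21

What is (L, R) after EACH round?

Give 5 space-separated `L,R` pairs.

Round 1 (k=38): L=235 R=224
Round 2 (k=47): L=224 R=204
Round 3 (k=22): L=204 R=111
Round 4 (k=19): L=111 R=136
Round 5 (k=21): L=136 R=64

Answer: 235,224 224,204 204,111 111,136 136,64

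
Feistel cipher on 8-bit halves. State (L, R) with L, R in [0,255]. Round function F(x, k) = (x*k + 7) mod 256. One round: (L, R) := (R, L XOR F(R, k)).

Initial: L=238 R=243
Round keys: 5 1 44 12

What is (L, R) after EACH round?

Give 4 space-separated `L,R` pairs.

Round 1 (k=5): L=243 R=40
Round 2 (k=1): L=40 R=220
Round 3 (k=44): L=220 R=255
Round 4 (k=12): L=255 R=39

Answer: 243,40 40,220 220,255 255,39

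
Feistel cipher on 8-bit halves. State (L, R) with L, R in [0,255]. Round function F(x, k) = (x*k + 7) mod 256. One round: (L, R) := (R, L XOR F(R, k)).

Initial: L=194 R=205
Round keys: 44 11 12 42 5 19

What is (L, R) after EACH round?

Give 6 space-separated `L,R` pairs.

Round 1 (k=44): L=205 R=129
Round 2 (k=11): L=129 R=95
Round 3 (k=12): L=95 R=250
Round 4 (k=42): L=250 R=84
Round 5 (k=5): L=84 R=81
Round 6 (k=19): L=81 R=94

Answer: 205,129 129,95 95,250 250,84 84,81 81,94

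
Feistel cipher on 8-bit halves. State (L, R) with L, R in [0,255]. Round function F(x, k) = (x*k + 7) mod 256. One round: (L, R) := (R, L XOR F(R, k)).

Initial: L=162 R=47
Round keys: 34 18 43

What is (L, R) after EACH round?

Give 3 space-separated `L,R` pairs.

Round 1 (k=34): L=47 R=231
Round 2 (k=18): L=231 R=106
Round 3 (k=43): L=106 R=50

Answer: 47,231 231,106 106,50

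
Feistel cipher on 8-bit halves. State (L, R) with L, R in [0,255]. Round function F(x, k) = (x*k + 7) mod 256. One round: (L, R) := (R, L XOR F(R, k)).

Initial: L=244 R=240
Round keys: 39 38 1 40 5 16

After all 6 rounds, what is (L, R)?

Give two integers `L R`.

Answer: 166 209

Derivation:
Round 1 (k=39): L=240 R=99
Round 2 (k=38): L=99 R=73
Round 3 (k=1): L=73 R=51
Round 4 (k=40): L=51 R=182
Round 5 (k=5): L=182 R=166
Round 6 (k=16): L=166 R=209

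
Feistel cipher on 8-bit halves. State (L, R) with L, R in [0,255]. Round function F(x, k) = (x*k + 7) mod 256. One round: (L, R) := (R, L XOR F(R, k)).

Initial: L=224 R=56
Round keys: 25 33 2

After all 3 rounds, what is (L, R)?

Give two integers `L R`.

Round 1 (k=25): L=56 R=159
Round 2 (k=33): L=159 R=190
Round 3 (k=2): L=190 R=28

Answer: 190 28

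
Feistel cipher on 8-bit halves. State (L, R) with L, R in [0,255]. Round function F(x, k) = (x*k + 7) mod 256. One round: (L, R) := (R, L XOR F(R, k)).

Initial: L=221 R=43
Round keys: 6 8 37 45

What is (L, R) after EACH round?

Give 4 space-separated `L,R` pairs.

Answer: 43,212 212,140 140,151 151,30

Derivation:
Round 1 (k=6): L=43 R=212
Round 2 (k=8): L=212 R=140
Round 3 (k=37): L=140 R=151
Round 4 (k=45): L=151 R=30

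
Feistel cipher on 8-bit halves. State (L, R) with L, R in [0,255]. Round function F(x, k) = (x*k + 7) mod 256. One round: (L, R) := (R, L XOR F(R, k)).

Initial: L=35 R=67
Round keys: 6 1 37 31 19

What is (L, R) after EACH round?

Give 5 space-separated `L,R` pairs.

Round 1 (k=6): L=67 R=186
Round 2 (k=1): L=186 R=130
Round 3 (k=37): L=130 R=107
Round 4 (k=31): L=107 R=126
Round 5 (k=19): L=126 R=10

Answer: 67,186 186,130 130,107 107,126 126,10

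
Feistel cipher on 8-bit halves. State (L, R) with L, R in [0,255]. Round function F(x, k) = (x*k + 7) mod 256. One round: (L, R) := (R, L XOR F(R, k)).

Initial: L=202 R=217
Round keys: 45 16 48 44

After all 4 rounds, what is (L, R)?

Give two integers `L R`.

Round 1 (k=45): L=217 R=230
Round 2 (k=16): L=230 R=190
Round 3 (k=48): L=190 R=65
Round 4 (k=44): L=65 R=141

Answer: 65 141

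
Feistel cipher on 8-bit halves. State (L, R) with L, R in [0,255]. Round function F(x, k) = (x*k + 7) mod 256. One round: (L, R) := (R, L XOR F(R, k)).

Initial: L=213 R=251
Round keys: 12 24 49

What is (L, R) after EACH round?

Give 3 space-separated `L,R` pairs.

Answer: 251,30 30,44 44,109

Derivation:
Round 1 (k=12): L=251 R=30
Round 2 (k=24): L=30 R=44
Round 3 (k=49): L=44 R=109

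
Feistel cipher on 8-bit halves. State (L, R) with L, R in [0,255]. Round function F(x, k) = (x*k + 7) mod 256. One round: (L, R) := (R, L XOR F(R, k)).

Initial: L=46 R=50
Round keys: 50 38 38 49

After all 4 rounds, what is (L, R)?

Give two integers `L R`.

Round 1 (k=50): L=50 R=229
Round 2 (k=38): L=229 R=55
Round 3 (k=38): L=55 R=212
Round 4 (k=49): L=212 R=172

Answer: 212 172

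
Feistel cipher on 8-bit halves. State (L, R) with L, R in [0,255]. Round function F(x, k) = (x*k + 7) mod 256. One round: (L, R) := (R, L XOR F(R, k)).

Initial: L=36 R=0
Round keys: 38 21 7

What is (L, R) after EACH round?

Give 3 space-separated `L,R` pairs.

Answer: 0,35 35,230 230,114

Derivation:
Round 1 (k=38): L=0 R=35
Round 2 (k=21): L=35 R=230
Round 3 (k=7): L=230 R=114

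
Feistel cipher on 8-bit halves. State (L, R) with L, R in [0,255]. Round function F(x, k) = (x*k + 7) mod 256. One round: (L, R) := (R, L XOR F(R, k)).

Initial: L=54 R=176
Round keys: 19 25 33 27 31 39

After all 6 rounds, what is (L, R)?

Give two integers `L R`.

Answer: 104 182

Derivation:
Round 1 (k=19): L=176 R=33
Round 2 (k=25): L=33 R=240
Round 3 (k=33): L=240 R=214
Round 4 (k=27): L=214 R=105
Round 5 (k=31): L=105 R=104
Round 6 (k=39): L=104 R=182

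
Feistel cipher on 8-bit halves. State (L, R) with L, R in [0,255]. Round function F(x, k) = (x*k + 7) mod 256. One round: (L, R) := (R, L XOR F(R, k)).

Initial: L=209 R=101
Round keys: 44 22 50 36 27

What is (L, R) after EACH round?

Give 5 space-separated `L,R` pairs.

Answer: 101,178 178,54 54,33 33,157 157,183

Derivation:
Round 1 (k=44): L=101 R=178
Round 2 (k=22): L=178 R=54
Round 3 (k=50): L=54 R=33
Round 4 (k=36): L=33 R=157
Round 5 (k=27): L=157 R=183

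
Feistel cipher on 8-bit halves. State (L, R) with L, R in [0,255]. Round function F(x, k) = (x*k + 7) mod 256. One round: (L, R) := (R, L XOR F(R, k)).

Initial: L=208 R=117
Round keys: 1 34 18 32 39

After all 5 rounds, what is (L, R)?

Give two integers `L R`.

Round 1 (k=1): L=117 R=172
Round 2 (k=34): L=172 R=170
Round 3 (k=18): L=170 R=87
Round 4 (k=32): L=87 R=77
Round 5 (k=39): L=77 R=149

Answer: 77 149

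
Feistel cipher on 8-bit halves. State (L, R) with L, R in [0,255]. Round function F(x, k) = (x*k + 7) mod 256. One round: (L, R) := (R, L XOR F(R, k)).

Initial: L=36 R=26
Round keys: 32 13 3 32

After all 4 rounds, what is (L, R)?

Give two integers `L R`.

Round 1 (k=32): L=26 R=99
Round 2 (k=13): L=99 R=20
Round 3 (k=3): L=20 R=32
Round 4 (k=32): L=32 R=19

Answer: 32 19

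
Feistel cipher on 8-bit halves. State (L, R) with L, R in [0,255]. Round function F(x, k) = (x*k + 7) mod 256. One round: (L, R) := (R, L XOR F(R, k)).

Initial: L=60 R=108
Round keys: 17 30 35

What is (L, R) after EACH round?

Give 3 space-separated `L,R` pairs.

Round 1 (k=17): L=108 R=15
Round 2 (k=30): L=15 R=165
Round 3 (k=35): L=165 R=153

Answer: 108,15 15,165 165,153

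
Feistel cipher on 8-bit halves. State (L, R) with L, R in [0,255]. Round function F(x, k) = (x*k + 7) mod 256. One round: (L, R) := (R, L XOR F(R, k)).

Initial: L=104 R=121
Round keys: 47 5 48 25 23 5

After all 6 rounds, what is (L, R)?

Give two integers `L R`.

Answer: 58 85

Derivation:
Round 1 (k=47): L=121 R=86
Round 2 (k=5): L=86 R=204
Round 3 (k=48): L=204 R=17
Round 4 (k=25): L=17 R=124
Round 5 (k=23): L=124 R=58
Round 6 (k=5): L=58 R=85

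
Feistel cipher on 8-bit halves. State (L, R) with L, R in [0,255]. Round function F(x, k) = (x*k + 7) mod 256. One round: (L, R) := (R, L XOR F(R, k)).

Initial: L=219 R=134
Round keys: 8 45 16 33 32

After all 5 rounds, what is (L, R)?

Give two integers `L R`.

Round 1 (k=8): L=134 R=236
Round 2 (k=45): L=236 R=5
Round 3 (k=16): L=5 R=187
Round 4 (k=33): L=187 R=39
Round 5 (k=32): L=39 R=92

Answer: 39 92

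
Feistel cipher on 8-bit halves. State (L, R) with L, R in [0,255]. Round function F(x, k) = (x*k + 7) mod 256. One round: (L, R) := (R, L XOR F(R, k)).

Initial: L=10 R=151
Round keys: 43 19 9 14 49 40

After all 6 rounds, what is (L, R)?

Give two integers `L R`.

Round 1 (k=43): L=151 R=110
Round 2 (k=19): L=110 R=166
Round 3 (k=9): L=166 R=179
Round 4 (k=14): L=179 R=119
Round 5 (k=49): L=119 R=125
Round 6 (k=40): L=125 R=248

Answer: 125 248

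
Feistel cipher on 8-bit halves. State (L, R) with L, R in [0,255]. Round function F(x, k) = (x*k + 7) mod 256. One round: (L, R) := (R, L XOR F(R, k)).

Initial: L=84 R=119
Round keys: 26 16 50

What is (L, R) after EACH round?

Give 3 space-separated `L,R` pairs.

Round 1 (k=26): L=119 R=73
Round 2 (k=16): L=73 R=224
Round 3 (k=50): L=224 R=142

Answer: 119,73 73,224 224,142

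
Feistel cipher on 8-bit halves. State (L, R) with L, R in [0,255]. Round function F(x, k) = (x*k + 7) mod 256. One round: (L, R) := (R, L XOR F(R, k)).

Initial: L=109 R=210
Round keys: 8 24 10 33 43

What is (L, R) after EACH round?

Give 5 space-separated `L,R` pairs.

Answer: 210,250 250,165 165,131 131,79 79,207

Derivation:
Round 1 (k=8): L=210 R=250
Round 2 (k=24): L=250 R=165
Round 3 (k=10): L=165 R=131
Round 4 (k=33): L=131 R=79
Round 5 (k=43): L=79 R=207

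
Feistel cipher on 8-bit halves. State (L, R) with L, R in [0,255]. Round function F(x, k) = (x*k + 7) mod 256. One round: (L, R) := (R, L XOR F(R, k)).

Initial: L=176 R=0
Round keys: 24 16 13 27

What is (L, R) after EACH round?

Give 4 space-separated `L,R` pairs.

Answer: 0,183 183,119 119,165 165,25

Derivation:
Round 1 (k=24): L=0 R=183
Round 2 (k=16): L=183 R=119
Round 3 (k=13): L=119 R=165
Round 4 (k=27): L=165 R=25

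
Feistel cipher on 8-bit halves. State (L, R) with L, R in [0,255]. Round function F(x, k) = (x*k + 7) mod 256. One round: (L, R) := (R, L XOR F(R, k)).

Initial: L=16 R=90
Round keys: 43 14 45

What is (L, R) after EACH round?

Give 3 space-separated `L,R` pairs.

Answer: 90,53 53,183 183,7

Derivation:
Round 1 (k=43): L=90 R=53
Round 2 (k=14): L=53 R=183
Round 3 (k=45): L=183 R=7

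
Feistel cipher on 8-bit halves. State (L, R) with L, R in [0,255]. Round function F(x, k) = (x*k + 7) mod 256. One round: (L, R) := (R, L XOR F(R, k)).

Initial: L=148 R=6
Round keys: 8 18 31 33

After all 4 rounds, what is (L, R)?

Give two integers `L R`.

Round 1 (k=8): L=6 R=163
Round 2 (k=18): L=163 R=123
Round 3 (k=31): L=123 R=79
Round 4 (k=33): L=79 R=77

Answer: 79 77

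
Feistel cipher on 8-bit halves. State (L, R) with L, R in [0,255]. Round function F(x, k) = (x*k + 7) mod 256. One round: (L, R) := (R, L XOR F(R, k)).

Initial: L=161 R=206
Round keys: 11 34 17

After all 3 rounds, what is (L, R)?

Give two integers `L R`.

Round 1 (k=11): L=206 R=64
Round 2 (k=34): L=64 R=73
Round 3 (k=17): L=73 R=160

Answer: 73 160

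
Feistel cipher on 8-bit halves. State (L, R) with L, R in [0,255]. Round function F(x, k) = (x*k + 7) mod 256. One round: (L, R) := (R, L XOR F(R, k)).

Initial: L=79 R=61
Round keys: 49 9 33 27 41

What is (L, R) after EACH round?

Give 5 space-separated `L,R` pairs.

Answer: 61,251 251,231 231,53 53,121 121,93

Derivation:
Round 1 (k=49): L=61 R=251
Round 2 (k=9): L=251 R=231
Round 3 (k=33): L=231 R=53
Round 4 (k=27): L=53 R=121
Round 5 (k=41): L=121 R=93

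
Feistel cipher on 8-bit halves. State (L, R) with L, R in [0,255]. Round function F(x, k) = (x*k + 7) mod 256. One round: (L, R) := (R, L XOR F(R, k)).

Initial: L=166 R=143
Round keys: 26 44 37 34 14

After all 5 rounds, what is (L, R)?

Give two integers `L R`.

Round 1 (k=26): L=143 R=43
Round 2 (k=44): L=43 R=228
Round 3 (k=37): L=228 R=208
Round 4 (k=34): L=208 R=67
Round 5 (k=14): L=67 R=97

Answer: 67 97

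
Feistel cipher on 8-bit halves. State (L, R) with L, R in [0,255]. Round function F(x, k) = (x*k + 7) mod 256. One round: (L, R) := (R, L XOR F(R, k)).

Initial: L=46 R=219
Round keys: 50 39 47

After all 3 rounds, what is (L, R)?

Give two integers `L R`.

Round 1 (k=50): L=219 R=227
Round 2 (k=39): L=227 R=71
Round 3 (k=47): L=71 R=243

Answer: 71 243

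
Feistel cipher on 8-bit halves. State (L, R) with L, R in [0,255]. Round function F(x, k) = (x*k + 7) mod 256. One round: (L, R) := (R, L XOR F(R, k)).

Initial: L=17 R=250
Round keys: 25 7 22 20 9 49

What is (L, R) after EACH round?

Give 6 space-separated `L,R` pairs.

Answer: 250,96 96,93 93,101 101,182 182,8 8,57

Derivation:
Round 1 (k=25): L=250 R=96
Round 2 (k=7): L=96 R=93
Round 3 (k=22): L=93 R=101
Round 4 (k=20): L=101 R=182
Round 5 (k=9): L=182 R=8
Round 6 (k=49): L=8 R=57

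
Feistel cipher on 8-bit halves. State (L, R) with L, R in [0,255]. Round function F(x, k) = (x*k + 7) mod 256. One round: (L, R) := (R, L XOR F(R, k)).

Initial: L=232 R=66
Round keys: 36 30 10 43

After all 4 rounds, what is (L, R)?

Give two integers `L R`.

Round 1 (k=36): L=66 R=167
Round 2 (k=30): L=167 R=219
Round 3 (k=10): L=219 R=50
Round 4 (k=43): L=50 R=182

Answer: 50 182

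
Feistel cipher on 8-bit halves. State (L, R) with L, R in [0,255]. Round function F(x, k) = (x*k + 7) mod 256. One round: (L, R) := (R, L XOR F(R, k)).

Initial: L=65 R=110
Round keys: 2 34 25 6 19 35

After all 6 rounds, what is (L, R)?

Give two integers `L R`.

Round 1 (k=2): L=110 R=162
Round 2 (k=34): L=162 R=229
Round 3 (k=25): L=229 R=198
Round 4 (k=6): L=198 R=78
Round 5 (k=19): L=78 R=23
Round 6 (k=35): L=23 R=98

Answer: 23 98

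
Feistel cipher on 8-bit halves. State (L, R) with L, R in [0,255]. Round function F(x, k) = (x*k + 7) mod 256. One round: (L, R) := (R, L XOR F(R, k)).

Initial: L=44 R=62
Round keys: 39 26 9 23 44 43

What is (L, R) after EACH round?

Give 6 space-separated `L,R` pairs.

Round 1 (k=39): L=62 R=85
Round 2 (k=26): L=85 R=151
Round 3 (k=9): L=151 R=3
Round 4 (k=23): L=3 R=219
Round 5 (k=44): L=219 R=168
Round 6 (k=43): L=168 R=228

Answer: 62,85 85,151 151,3 3,219 219,168 168,228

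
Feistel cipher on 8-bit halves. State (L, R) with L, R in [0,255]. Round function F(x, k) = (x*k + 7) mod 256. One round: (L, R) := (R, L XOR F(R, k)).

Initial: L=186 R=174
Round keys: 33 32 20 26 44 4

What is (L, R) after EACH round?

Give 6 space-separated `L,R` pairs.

Answer: 174,207 207,73 73,116 116,134 134,123 123,117

Derivation:
Round 1 (k=33): L=174 R=207
Round 2 (k=32): L=207 R=73
Round 3 (k=20): L=73 R=116
Round 4 (k=26): L=116 R=134
Round 5 (k=44): L=134 R=123
Round 6 (k=4): L=123 R=117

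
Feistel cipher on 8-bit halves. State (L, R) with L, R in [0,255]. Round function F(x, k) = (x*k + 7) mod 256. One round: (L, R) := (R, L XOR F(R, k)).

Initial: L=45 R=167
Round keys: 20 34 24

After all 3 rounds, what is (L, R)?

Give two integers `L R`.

Round 1 (k=20): L=167 R=62
Round 2 (k=34): L=62 R=228
Round 3 (k=24): L=228 R=89

Answer: 228 89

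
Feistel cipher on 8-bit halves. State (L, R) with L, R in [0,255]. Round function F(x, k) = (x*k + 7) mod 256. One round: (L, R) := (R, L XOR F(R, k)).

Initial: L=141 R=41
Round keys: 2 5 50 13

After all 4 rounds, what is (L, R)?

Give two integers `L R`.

Round 1 (k=2): L=41 R=212
Round 2 (k=5): L=212 R=2
Round 3 (k=50): L=2 R=191
Round 4 (k=13): L=191 R=184

Answer: 191 184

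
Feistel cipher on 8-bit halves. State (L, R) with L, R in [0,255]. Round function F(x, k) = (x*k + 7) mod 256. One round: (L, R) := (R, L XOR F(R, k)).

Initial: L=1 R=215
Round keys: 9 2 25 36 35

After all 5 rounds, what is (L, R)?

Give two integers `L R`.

Round 1 (k=9): L=215 R=151
Round 2 (k=2): L=151 R=226
Round 3 (k=25): L=226 R=142
Round 4 (k=36): L=142 R=29
Round 5 (k=35): L=29 R=112

Answer: 29 112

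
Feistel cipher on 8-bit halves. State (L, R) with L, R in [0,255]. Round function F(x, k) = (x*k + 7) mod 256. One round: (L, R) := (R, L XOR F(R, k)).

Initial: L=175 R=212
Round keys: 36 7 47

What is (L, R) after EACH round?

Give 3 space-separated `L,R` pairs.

Answer: 212,120 120,155 155,4

Derivation:
Round 1 (k=36): L=212 R=120
Round 2 (k=7): L=120 R=155
Round 3 (k=47): L=155 R=4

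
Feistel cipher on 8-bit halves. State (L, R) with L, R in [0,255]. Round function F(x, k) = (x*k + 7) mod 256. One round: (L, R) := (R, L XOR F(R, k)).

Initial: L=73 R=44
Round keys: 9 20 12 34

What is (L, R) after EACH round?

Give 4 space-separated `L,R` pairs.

Round 1 (k=9): L=44 R=218
Round 2 (k=20): L=218 R=35
Round 3 (k=12): L=35 R=113
Round 4 (k=34): L=113 R=42

Answer: 44,218 218,35 35,113 113,42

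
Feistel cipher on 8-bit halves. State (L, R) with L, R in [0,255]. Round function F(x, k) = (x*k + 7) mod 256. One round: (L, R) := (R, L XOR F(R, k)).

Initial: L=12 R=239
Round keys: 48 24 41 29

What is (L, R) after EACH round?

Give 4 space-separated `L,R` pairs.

Round 1 (k=48): L=239 R=219
Round 2 (k=24): L=219 R=96
Round 3 (k=41): L=96 R=188
Round 4 (k=29): L=188 R=51

Answer: 239,219 219,96 96,188 188,51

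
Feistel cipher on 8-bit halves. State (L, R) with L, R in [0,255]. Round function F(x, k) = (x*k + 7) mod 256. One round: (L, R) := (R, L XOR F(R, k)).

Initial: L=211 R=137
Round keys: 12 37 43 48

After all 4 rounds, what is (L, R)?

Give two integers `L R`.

Round 1 (k=12): L=137 R=160
Round 2 (k=37): L=160 R=174
Round 3 (k=43): L=174 R=225
Round 4 (k=48): L=225 R=153

Answer: 225 153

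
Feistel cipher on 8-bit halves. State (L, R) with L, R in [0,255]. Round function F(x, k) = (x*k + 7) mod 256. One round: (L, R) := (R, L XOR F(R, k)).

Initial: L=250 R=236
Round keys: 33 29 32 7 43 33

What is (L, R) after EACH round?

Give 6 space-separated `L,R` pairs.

Answer: 236,137 137,96 96,142 142,137 137,132 132,130

Derivation:
Round 1 (k=33): L=236 R=137
Round 2 (k=29): L=137 R=96
Round 3 (k=32): L=96 R=142
Round 4 (k=7): L=142 R=137
Round 5 (k=43): L=137 R=132
Round 6 (k=33): L=132 R=130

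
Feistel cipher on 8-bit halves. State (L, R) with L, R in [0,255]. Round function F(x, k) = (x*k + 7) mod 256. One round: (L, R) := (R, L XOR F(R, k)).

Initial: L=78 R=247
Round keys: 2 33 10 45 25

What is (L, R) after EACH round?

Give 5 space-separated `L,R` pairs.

Answer: 247,187 187,213 213,226 226,20 20,25

Derivation:
Round 1 (k=2): L=247 R=187
Round 2 (k=33): L=187 R=213
Round 3 (k=10): L=213 R=226
Round 4 (k=45): L=226 R=20
Round 5 (k=25): L=20 R=25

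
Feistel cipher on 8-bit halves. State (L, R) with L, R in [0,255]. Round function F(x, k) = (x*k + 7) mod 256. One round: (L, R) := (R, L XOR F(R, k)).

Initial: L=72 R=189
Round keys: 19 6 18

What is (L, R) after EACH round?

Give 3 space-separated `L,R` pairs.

Answer: 189,70 70,22 22,213

Derivation:
Round 1 (k=19): L=189 R=70
Round 2 (k=6): L=70 R=22
Round 3 (k=18): L=22 R=213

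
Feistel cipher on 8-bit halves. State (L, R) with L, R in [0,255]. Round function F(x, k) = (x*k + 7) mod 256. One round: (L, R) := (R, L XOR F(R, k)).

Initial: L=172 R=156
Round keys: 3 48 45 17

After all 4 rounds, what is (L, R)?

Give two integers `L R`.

Answer: 193 19

Derivation:
Round 1 (k=3): L=156 R=119
Round 2 (k=48): L=119 R=203
Round 3 (k=45): L=203 R=193
Round 4 (k=17): L=193 R=19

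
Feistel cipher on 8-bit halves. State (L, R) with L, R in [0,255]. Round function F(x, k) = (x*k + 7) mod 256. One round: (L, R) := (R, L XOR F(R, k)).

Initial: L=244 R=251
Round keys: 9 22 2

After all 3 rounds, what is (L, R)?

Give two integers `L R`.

Round 1 (k=9): L=251 R=46
Round 2 (k=22): L=46 R=0
Round 3 (k=2): L=0 R=41

Answer: 0 41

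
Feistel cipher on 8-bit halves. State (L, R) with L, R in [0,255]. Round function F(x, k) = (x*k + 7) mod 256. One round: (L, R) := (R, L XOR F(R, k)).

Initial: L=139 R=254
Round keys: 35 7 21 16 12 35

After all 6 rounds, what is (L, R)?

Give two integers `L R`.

Answer: 203 252

Derivation:
Round 1 (k=35): L=254 R=74
Round 2 (k=7): L=74 R=243
Round 3 (k=21): L=243 R=188
Round 4 (k=16): L=188 R=52
Round 5 (k=12): L=52 R=203
Round 6 (k=35): L=203 R=252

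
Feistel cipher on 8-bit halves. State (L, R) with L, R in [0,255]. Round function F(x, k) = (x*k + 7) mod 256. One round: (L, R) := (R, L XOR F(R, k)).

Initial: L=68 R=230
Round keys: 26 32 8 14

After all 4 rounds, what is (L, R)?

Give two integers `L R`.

Answer: 40 54

Derivation:
Round 1 (k=26): L=230 R=39
Round 2 (k=32): L=39 R=1
Round 3 (k=8): L=1 R=40
Round 4 (k=14): L=40 R=54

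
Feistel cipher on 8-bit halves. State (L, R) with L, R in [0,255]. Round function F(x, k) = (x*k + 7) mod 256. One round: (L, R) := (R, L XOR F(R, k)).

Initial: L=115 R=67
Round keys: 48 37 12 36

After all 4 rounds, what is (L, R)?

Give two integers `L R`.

Answer: 67 203

Derivation:
Round 1 (k=48): L=67 R=228
Round 2 (k=37): L=228 R=184
Round 3 (k=12): L=184 R=67
Round 4 (k=36): L=67 R=203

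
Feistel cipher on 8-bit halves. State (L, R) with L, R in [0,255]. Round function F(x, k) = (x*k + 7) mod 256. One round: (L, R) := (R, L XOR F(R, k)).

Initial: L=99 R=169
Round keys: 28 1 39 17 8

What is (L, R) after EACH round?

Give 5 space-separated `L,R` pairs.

Answer: 169,224 224,78 78,9 9,238 238,126

Derivation:
Round 1 (k=28): L=169 R=224
Round 2 (k=1): L=224 R=78
Round 3 (k=39): L=78 R=9
Round 4 (k=17): L=9 R=238
Round 5 (k=8): L=238 R=126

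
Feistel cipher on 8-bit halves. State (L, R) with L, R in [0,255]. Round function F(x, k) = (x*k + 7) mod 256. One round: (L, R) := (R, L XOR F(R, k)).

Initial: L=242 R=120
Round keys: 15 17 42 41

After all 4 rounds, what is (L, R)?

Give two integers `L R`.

Round 1 (k=15): L=120 R=253
Round 2 (k=17): L=253 R=172
Round 3 (k=42): L=172 R=194
Round 4 (k=41): L=194 R=181

Answer: 194 181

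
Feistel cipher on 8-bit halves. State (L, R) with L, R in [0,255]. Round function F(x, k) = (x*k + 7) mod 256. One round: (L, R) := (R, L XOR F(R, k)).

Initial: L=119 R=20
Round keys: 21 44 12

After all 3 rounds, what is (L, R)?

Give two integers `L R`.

Round 1 (k=21): L=20 R=220
Round 2 (k=44): L=220 R=195
Round 3 (k=12): L=195 R=247

Answer: 195 247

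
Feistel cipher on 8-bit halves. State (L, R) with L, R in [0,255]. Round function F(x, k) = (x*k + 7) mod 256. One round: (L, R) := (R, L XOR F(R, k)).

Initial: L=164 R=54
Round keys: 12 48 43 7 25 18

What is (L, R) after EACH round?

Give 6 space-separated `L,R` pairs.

Answer: 54,43 43,33 33,185 185,55 55,223 223,130

Derivation:
Round 1 (k=12): L=54 R=43
Round 2 (k=48): L=43 R=33
Round 3 (k=43): L=33 R=185
Round 4 (k=7): L=185 R=55
Round 5 (k=25): L=55 R=223
Round 6 (k=18): L=223 R=130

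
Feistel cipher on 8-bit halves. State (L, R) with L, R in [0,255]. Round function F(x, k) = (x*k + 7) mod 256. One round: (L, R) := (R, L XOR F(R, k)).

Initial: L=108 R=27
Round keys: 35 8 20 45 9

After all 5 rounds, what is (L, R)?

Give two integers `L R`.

Round 1 (k=35): L=27 R=212
Round 2 (k=8): L=212 R=188
Round 3 (k=20): L=188 R=99
Round 4 (k=45): L=99 R=210
Round 5 (k=9): L=210 R=10

Answer: 210 10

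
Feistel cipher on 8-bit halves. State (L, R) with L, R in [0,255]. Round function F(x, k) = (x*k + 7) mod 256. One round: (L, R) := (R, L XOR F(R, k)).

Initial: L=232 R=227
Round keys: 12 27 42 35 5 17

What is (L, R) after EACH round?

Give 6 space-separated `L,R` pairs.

Answer: 227,67 67,251 251,118 118,210 210,87 87,28

Derivation:
Round 1 (k=12): L=227 R=67
Round 2 (k=27): L=67 R=251
Round 3 (k=42): L=251 R=118
Round 4 (k=35): L=118 R=210
Round 5 (k=5): L=210 R=87
Round 6 (k=17): L=87 R=28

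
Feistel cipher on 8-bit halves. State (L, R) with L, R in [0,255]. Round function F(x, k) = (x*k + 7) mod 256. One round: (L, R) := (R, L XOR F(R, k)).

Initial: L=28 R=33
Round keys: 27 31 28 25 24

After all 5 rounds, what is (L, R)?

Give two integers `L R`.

Answer: 208 254

Derivation:
Round 1 (k=27): L=33 R=158
Round 2 (k=31): L=158 R=8
Round 3 (k=28): L=8 R=121
Round 4 (k=25): L=121 R=208
Round 5 (k=24): L=208 R=254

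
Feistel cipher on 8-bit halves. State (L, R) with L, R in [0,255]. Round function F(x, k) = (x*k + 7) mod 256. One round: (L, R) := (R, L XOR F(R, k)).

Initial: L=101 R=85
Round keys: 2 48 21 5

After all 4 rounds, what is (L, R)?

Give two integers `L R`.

Round 1 (k=2): L=85 R=212
Round 2 (k=48): L=212 R=146
Round 3 (k=21): L=146 R=213
Round 4 (k=5): L=213 R=162

Answer: 213 162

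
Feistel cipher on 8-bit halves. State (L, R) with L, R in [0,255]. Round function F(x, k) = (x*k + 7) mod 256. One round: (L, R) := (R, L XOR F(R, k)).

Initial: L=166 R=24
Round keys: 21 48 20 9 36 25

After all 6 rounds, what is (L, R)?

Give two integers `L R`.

Answer: 149 122

Derivation:
Round 1 (k=21): L=24 R=89
Round 2 (k=48): L=89 R=175
Round 3 (k=20): L=175 R=234
Round 4 (k=9): L=234 R=238
Round 5 (k=36): L=238 R=149
Round 6 (k=25): L=149 R=122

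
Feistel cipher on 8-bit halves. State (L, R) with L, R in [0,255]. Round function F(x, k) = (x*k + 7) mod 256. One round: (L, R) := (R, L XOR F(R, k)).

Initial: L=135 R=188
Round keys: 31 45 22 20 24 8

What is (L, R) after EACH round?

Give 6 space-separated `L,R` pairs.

Round 1 (k=31): L=188 R=76
Round 2 (k=45): L=76 R=223
Round 3 (k=22): L=223 R=125
Round 4 (k=20): L=125 R=20
Round 5 (k=24): L=20 R=154
Round 6 (k=8): L=154 R=195

Answer: 188,76 76,223 223,125 125,20 20,154 154,195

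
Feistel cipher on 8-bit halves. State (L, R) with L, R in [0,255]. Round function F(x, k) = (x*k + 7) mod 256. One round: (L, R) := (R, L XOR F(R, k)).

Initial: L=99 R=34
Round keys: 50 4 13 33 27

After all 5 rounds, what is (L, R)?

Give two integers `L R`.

Answer: 130 61

Derivation:
Round 1 (k=50): L=34 R=200
Round 2 (k=4): L=200 R=5
Round 3 (k=13): L=5 R=128
Round 4 (k=33): L=128 R=130
Round 5 (k=27): L=130 R=61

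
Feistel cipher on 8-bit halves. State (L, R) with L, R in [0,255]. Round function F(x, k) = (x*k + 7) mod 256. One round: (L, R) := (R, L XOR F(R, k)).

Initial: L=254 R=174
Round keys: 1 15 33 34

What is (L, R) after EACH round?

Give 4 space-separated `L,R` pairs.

Answer: 174,75 75,194 194,66 66,9

Derivation:
Round 1 (k=1): L=174 R=75
Round 2 (k=15): L=75 R=194
Round 3 (k=33): L=194 R=66
Round 4 (k=34): L=66 R=9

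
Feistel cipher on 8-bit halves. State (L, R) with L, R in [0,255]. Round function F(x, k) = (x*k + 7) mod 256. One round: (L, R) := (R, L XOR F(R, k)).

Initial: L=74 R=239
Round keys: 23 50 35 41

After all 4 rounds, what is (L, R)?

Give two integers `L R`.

Round 1 (k=23): L=239 R=202
Round 2 (k=50): L=202 R=148
Round 3 (k=35): L=148 R=137
Round 4 (k=41): L=137 R=108

Answer: 137 108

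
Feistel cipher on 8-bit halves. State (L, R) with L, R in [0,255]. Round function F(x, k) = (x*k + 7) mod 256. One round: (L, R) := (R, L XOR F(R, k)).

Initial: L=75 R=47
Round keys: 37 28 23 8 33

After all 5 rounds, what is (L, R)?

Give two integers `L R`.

Answer: 251 192

Derivation:
Round 1 (k=37): L=47 R=153
Round 2 (k=28): L=153 R=236
Round 3 (k=23): L=236 R=162
Round 4 (k=8): L=162 R=251
Round 5 (k=33): L=251 R=192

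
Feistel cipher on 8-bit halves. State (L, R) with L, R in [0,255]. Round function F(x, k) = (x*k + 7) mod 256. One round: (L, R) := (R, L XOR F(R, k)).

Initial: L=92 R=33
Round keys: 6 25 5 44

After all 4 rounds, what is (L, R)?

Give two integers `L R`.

Round 1 (k=6): L=33 R=145
Round 2 (k=25): L=145 R=17
Round 3 (k=5): L=17 R=205
Round 4 (k=44): L=205 R=82

Answer: 205 82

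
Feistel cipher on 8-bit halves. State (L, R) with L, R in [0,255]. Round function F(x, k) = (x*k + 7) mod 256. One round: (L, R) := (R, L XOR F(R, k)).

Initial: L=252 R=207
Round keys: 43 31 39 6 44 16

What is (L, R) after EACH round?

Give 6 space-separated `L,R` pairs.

Answer: 207,48 48,24 24,159 159,217 217,204 204,30

Derivation:
Round 1 (k=43): L=207 R=48
Round 2 (k=31): L=48 R=24
Round 3 (k=39): L=24 R=159
Round 4 (k=6): L=159 R=217
Round 5 (k=44): L=217 R=204
Round 6 (k=16): L=204 R=30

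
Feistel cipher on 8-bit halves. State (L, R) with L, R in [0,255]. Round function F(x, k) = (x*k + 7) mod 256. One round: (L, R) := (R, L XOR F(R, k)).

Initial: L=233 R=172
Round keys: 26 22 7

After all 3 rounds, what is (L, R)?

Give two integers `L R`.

Round 1 (k=26): L=172 R=150
Round 2 (k=22): L=150 R=71
Round 3 (k=7): L=71 R=110

Answer: 71 110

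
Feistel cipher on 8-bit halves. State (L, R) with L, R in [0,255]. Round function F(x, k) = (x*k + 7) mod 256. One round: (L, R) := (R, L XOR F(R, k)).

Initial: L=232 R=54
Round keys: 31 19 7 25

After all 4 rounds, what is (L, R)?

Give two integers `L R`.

Answer: 10 53

Derivation:
Round 1 (k=31): L=54 R=121
Round 2 (k=19): L=121 R=52
Round 3 (k=7): L=52 R=10
Round 4 (k=25): L=10 R=53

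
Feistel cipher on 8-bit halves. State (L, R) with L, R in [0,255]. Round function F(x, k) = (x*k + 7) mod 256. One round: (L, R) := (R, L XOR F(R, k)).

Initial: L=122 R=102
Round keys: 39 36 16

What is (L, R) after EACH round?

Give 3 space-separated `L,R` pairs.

Answer: 102,235 235,117 117,188

Derivation:
Round 1 (k=39): L=102 R=235
Round 2 (k=36): L=235 R=117
Round 3 (k=16): L=117 R=188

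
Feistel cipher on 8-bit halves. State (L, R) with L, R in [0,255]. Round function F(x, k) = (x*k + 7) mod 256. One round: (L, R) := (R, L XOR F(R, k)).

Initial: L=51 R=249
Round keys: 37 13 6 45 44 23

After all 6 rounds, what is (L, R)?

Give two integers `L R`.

Answer: 49 168

Derivation:
Round 1 (k=37): L=249 R=55
Round 2 (k=13): L=55 R=43
Round 3 (k=6): L=43 R=62
Round 4 (k=45): L=62 R=198
Round 5 (k=44): L=198 R=49
Round 6 (k=23): L=49 R=168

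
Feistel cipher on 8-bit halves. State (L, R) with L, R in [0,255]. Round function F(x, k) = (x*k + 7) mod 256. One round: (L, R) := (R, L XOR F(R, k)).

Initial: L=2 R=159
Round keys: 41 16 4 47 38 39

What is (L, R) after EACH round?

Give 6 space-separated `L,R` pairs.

Answer: 159,124 124,88 88,27 27,164 164,68 68,199

Derivation:
Round 1 (k=41): L=159 R=124
Round 2 (k=16): L=124 R=88
Round 3 (k=4): L=88 R=27
Round 4 (k=47): L=27 R=164
Round 5 (k=38): L=164 R=68
Round 6 (k=39): L=68 R=199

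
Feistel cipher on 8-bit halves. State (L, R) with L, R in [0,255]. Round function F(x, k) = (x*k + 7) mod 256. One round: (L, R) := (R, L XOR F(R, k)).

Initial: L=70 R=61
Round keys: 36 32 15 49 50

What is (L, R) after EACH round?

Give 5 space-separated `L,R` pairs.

Round 1 (k=36): L=61 R=221
Round 2 (k=32): L=221 R=154
Round 3 (k=15): L=154 R=208
Round 4 (k=49): L=208 R=77
Round 5 (k=50): L=77 R=193

Answer: 61,221 221,154 154,208 208,77 77,193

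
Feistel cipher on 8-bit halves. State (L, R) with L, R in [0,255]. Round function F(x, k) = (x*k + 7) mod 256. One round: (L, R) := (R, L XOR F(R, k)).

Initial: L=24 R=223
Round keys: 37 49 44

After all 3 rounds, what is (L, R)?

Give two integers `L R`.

Answer: 158 117

Derivation:
Round 1 (k=37): L=223 R=90
Round 2 (k=49): L=90 R=158
Round 3 (k=44): L=158 R=117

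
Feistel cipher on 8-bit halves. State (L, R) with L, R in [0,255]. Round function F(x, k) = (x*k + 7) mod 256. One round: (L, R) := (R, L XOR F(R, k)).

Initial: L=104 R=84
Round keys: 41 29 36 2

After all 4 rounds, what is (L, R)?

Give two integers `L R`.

Answer: 60 5

Derivation:
Round 1 (k=41): L=84 R=19
Round 2 (k=29): L=19 R=122
Round 3 (k=36): L=122 R=60
Round 4 (k=2): L=60 R=5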